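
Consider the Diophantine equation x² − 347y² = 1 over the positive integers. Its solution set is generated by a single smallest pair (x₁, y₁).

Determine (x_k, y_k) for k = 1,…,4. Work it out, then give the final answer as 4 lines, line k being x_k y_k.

641602 34443
823306252807 44197395372
1056469876826312026 56714274530897445
1355666371822207590758497 72775983935101527618408

d=347: √d = [18; 1,1,1,2,4,…,1,1,36] (ℓ=14, even), read p_13/q_13
a_0=18:  p_0=18·1+0=18,  q_0=18·0+1=1
a_1=1:  p_1=1·18+1=19,  q_1=1·1+0=1
a_2=1:  p_2=1·19+18=37,  q_2=1·1+1=2
a_3=1:  p_3=1·37+19=56,  q_3=1·2+1=3
a_4=2:  p_4=2·56+37=149,  q_4=2·3+2=8
…
a_7=17:  p_7=17·801+652=14269,  q_7=17·43+35=766
a_8=1:  p_8=1·14269+801=15070,  q_8=1·766+43=809
a_9=4:  p_9=4·15070+14269=74549,  q_9=4·809+766=4002
a_10=2:  p_10=2·74549+15070=164168,  q_10=2·4002+809=8813
a_11=1:  p_11=1·164168+74549=238717,  q_11=1·8813+4002=12815
a_12=1:  p_12=1·238717+164168=402885,  q_12=1·12815+8813=21628
a_13=1:  p_13=1·402885+238717=641602,  q_13=1·21628+12815=34443
(x₁, y₁) = (641602, 34443);  641602² − 347·34443² = 1 ✓
(641602+34443√347)^2 = 823306252807 + 44197395372√347
(641602+34443√347)^3 = 1056469876826312026 + 56714274530897445√347
(641602+34443√347)^4 = 1355666371822207590758497 + 72775983935101527618408√347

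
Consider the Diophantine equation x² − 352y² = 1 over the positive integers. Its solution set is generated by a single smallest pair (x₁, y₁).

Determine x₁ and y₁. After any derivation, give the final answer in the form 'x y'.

√352 → a₀=18, period (1,3,5,9,5,3,1,36); ℓ=8 even so k=7
step 0: (18, 1)  from 18·(1,0) + (0,1)
step 1: (19, 1)  from 1·(18,1) + (1,0)
step 2: (75, 4)  from 3·(19,1) + (18,1)
step 3: (394, 21)  from 5·(75,4) + (19,1)
step 4: (3621, 193)  from 9·(394,21) + (75,4)
step 5: (18499, 986)  from 5·(3621,193) + (394,21)
step 6: (59118, 3151)  from 3·(18499,986) + (3621,193)
step 7: (77617, 4137)  from 1·(59118,3151) + (18499,986)
(x₁, y₁) = (77617, 4137);  77617² − 352·4137² = 1 ✓

77617 4137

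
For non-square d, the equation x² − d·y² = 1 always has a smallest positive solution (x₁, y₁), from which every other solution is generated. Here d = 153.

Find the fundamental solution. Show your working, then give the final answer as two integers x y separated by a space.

2177 176

[12; 2,1,2,2,2,1,2,24] for √153; ℓ=8 ⇒ convergent index 7
i=0: a=12 ⇒ p=12, q=1
…
i=6: a=1 ⇒ p=804, q=65
i=7: a=2 ⇒ p=2177, q=176
fundamental: x₁=2177, y₁=176  (since 4739329 − 153·30976 = 1)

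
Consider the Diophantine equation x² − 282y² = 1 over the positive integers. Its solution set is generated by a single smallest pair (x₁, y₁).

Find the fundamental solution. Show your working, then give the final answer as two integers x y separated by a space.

[16; 1,3,1,4,1,3,1,32] for √282; ℓ=8 ⇒ convergent index 7
k=0  a_k=16  p_k/q_k = 16/1
…
k=2  a_k=3  p_k/q_k = 67/4
…
k=5  a_k=1  p_k/q_k = 487/29
k=6  a_k=3  p_k/q_k = 1864/111
k=7  a_k=1  p_k/q_k = 2351/140
(x₁, y₁) = (2351, 140);  2351² − 282·140² = 1 ✓

2351 140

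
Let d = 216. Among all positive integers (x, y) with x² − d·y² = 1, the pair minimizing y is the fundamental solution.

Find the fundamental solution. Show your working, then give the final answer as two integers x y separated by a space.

485 33

d=216: √d = [14; 1,2,3,2,1,28] (ℓ=6, even), read p_5/q_5
step 0: (14, 1)  from 14·(1,0) + (0,1)
step 1: (15, 1)  from 1·(14,1) + (1,0)
step 2: (44, 3)  from 2·(15,1) + (14,1)
step 3: (147, 10)  from 3·(44,3) + (15,1)
step 4: (338, 23)  from 2·(147,10) + (44,3)
step 5: (485, 33)  from 1·(338,23) + (147,10)
→ (485, 33).  Check: 485²=235225, 216·33²=235224, difference 1.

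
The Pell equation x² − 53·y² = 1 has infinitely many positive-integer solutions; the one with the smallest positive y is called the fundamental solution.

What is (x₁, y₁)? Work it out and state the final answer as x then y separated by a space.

66249 9100

√53 = [7; 3,1,1,3,14, …], period ℓ=5 (odd) → k=9
i=0: a=7 ⇒ p=7, q=1
i=1: a=3 ⇒ p=22, q=3
…
i=3: a=1 ⇒ p=51, q=7
…
i=5: a=14 ⇒ p=2599, q=357
…
i=8: a=1 ⇒ p=18557, q=2549
i=9: a=3 ⇒ p=66249, q=9100
fundamental: x₁=66249, y₁=9100  (since 4388930001 − 53·82810000 = 1)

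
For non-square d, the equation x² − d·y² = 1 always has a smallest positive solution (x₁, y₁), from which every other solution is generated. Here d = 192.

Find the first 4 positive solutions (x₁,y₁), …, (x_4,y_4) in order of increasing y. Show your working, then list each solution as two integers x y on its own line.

97 7
18817 1358
3650401 263445
708158977 51106972

√192 → a₀=13, period (1,5,1,26); ℓ=4 even so k=3
step 0: (13, 1)  from 13·(1,0) + (0,1)
step 1: (14, 1)  from 1·(13,1) + (1,0)
step 2: (83, 6)  from 5·(14,1) + (13,1)
step 3: (97, 7)  from 1·(83,6) + (14,1)
fundamental: x₁=97, y₁=7  (since 9409 − 192·49 = 1)
n=2: (97,7)∘(97,7) = (97·97+192·7·7, 97·7+7·97) = (18817,1358)
n=3: (18817,1358)∘(97,7) = (97·18817+192·7·1358, 97·1358+7·18817) = (3650401,263445)
n=4: (3650401,263445)∘(97,7) = (97·3650401+192·7·263445, 97·263445+7·3650401) = (708158977,51106972)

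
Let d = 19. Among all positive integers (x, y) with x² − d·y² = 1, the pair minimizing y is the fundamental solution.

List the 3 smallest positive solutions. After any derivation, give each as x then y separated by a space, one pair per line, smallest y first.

√19 = [4; 2,1,3,1,2,8, …], period ℓ=6 (even) → k=5
a_0=4:  p_0=4·1+0=4,  q_0=4·0+1=1
a_1=2:  p_1=2·4+1=9,  q_1=2·1+0=2
a_2=1:  p_2=1·9+4=13,  q_2=1·2+1=3
a_3=3:  p_3=3·13+9=48,  q_3=3·3+2=11
a_4=1:  p_4=1·48+13=61,  q_4=1·11+3=14
a_5=2:  p_5=2·61+48=170,  q_5=2·14+11=39
(x₁, y₁) = (170, 39);  170² − 19·39² = 1 ✓
k=2:  x_2 = 170·170+19·39·39 = 57799,  y_2 = 170·39+39·170 = 13260
k=3:  x_3 = 170·57799+19·39·13260 = 19651490,  y_3 = 170·13260+39·57799 = 4508361

170 39
57799 13260
19651490 4508361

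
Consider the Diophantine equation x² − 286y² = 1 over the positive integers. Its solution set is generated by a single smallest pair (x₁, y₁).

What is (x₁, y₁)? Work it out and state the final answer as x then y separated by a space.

√286 = [16; 1,10,3,3,2,3,3,10,1,32, …], period ℓ=10 (even) → k=9
i=0: a=16 ⇒ p=16, q=1
i=1: a=1 ⇒ p=17, q=1
i=2: a=10 ⇒ p=186, q=11
i=3: a=3 ⇒ p=575, q=34
i=4: a=3 ⇒ p=1911, q=113
i=5: a=2 ⇒ p=4397, q=260
i=6: a=3 ⇒ p=15102, q=893
i=7: a=3 ⇒ p=49703, q=2939
i=8: a=10 ⇒ p=512132, q=30283
i=9: a=1 ⇒ p=561835, q=33222
(x₁, y₁) = (561835, 33222);  561835² − 286·33222² = 1 ✓

561835 33222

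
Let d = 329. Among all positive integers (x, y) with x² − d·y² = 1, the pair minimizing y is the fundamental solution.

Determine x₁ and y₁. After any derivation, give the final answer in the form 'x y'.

√329 = [18; 7,4,2,1,1,4,1,1,2,4,7,36, …], period ℓ=12 (even) → k=11
k=0  a_k=18  p_k/q_k = 18/1
k=1  a_k=7  p_k/q_k = 127/7
k=2  a_k=4  p_k/q_k = 526/29
k=3  a_k=2  p_k/q_k = 1179/65
…
k=7  a_k=1  p_k/q_k = 16125/889
…
k=10  a_k=4  p_k/q_k = 328794/18127
k=11  a_k=7  p_k/q_k = 2376415/131016
fundamental: x₁=2376415, y₁=131016  (since 5647348252225 − 329·17165192256 = 1)

2376415 131016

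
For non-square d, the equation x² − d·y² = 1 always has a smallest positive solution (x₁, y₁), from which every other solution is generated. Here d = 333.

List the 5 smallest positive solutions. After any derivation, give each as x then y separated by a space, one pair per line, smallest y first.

73 4
10657 584
1555849 85260
227143297 12447376
33161365513 1817231636

√333 → a₀=18, period (4,36); ℓ=2 even so k=1
a_0=18:  p_0=18·1+0=18,  q_0=18·0+1=1
a_1=4:  p_1=4·18+1=73,  q_1=4·1+0=4
→ (73, 4).  Check: 73²=5329, 333·4²=5328, difference 1.
(x_2, y_2) = (73·73 + 333·4·4, 73·4 + 4·73) = (10657, 584)
(x_3, y_3) = (73·10657 + 333·4·584, 73·584 + 4·10657) = (1555849, 85260)
(x_4, y_4) = (73·1555849 + 333·4·85260, 73·85260 + 4·1555849) = (227143297, 12447376)
(x_5, y_5) = (73·227143297 + 333·4·12447376, 73·12447376 + 4·227143297) = (33161365513, 1817231636)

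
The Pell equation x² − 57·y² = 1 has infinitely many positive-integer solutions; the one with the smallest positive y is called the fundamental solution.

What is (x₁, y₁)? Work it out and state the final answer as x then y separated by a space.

√57 = [7; 1,1,4,1,1,14, …], period ℓ=6 (even) → k=5
step 0: (7, 1)  from 7·(1,0) + (0,1)
…
step 2: (15, 2)  from 1·(8,1) + (7,1)
…
step 4: (83, 11)  from 1·(68,9) + (15,2)
step 5: (151, 20)  from 1·(83,11) + (68,9)
fundamental: x₁=151, y₁=20  (since 22801 − 57·400 = 1)

151 20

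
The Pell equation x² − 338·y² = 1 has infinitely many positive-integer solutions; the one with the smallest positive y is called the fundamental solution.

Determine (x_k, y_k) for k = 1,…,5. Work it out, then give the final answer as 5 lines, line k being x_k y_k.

√338 = [18; 2,1,1,2,36, …], period ℓ=5 (odd) → k=9
i=0: a=18 ⇒ p=18, q=1
…
i=4: a=2 ⇒ p=239, q=13
…
i=6: a=2 ⇒ p=17631, q=959
…
i=8: a=1 ⇒ p=43958, q=2391
i=9: a=2 ⇒ p=114243, q=6214
fundamental: x₁=114243, y₁=6214  (since 13051463049 − 338·38613796 = 1)
(x_2, y_2) = (114243·114243 + 338·6214·6214, 114243·6214 + 6214·114243) = (26102926097, 1419812004)
(x_3, y_3) = (114243·26102926097 + 338·6214·1419812004, 114243·1419812004 + 6214·26102926097) = (5964153172084899, 324407165539730)
(x_4, y_4) = (114243·5964153172084899 + 338·6214·324407165539730, 114243·324407165539730 + 6214·5964153172084899) = (1362725501650887306817, 74122495624090936776)
(x_5, y_5) = (114243·1362725501650887306817 + 338·6214·74122495624090936776, 114243·74122495624090936776 + 6214·1362725501650887306817) = (311363698964240484013304163, 16935952534841634614661406)

114243 6214
26102926097 1419812004
5964153172084899 324407165539730
1362725501650887306817 74122495624090936776
311363698964240484013304163 16935952534841634614661406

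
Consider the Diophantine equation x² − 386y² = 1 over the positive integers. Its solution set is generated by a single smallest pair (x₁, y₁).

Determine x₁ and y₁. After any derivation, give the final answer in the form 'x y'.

d=386: √d = [19; 1,1,1,4,1,18,1,4,1,1,1,38] (ℓ=12, even), read p_11/q_11
i=0: a=19 ⇒ p=19, q=1
i=1: a=1 ⇒ p=20, q=1
…
i=3: a=1 ⇒ p=59, q=3
i=4: a=4 ⇒ p=275, q=14
…
i=9: a=1 ⇒ p=39392, q=2005
i=10: a=1 ⇒ p=72163, q=3673
i=11: a=1 ⇒ p=111555, q=5678
→ (111555, 5678).  Check: 111555²=12444518025, 386·5678²=12444518024, difference 1.

111555 5678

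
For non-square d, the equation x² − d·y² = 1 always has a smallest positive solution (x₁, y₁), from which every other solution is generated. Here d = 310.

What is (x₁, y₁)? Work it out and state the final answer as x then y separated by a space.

848719 48204

[17; 1,1,1,1,5,…,1,1,34] for √310; ℓ=16 ⇒ convergent index 15
a_0=17:  p_0=17·1+0=17,  q_0=17·0+1=1
a_1=1:  p_1=1·17+1=18,  q_1=1·1+0=1
a_2=1:  p_2=1·18+17=35,  q_2=1·1+1=2
a_3=1:  p_3=1·35+18=53,  q_3=1·2+1=3
…
a_5=5:  p_5=5·88+53=493,  q_5=5·5+3=28
…
a_7=1:  p_7=1·1567+493=2060,  q_7=1·89+28=117
a_8=2:  p_8=2·2060+1567=5687,  q_8=2·117+89=323
a_9=1:  p_9=1·5687+2060=7747,  q_9=1·323+117=440
…
a_13=1:  p_13=1·181315+152387=333702,  q_13=1·10298+8655=18953
a_14=1:  p_14=1·333702+181315=515017,  q_14=1·18953+10298=29251
a_15=1:  p_15=1·515017+333702=848719,  q_15=1·29251+18953=48204
→ (848719, 48204).  Check: 848719²=720323940961, 310·48204²=720323940960, difference 1.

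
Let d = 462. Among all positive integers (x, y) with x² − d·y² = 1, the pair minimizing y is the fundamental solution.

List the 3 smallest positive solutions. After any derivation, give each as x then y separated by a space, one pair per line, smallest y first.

43 2
3697 172
317899 14790

√462 = [21; 2,42, …], period ℓ=2 (even) → k=1
step 0: (21, 1)  from 21·(1,0) + (0,1)
step 1: (43, 2)  from 2·(21,1) + (1,0)
(x₁, y₁) = (43, 2);  43² − 462·2² = 1 ✓
(x_2, y_2) = (43·43 + 462·2·2, 43·2 + 2·43) = (3697, 172)
(x_3, y_3) = (43·3697 + 462·2·172, 43·172 + 2·3697) = (317899, 14790)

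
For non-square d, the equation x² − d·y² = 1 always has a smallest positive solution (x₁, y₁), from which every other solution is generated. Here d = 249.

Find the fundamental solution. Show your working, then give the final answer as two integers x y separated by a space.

8553815 542076

[15; 1,3,1,1,5,…,3,1,30] for √249; ℓ=16 ⇒ convergent index 15
step 0: (15, 1)  from 15·(1,0) + (0,1)
step 1: (16, 1)  from 1·(15,1) + (1,0)
step 2: (63, 4)  from 3·(16,1) + (15,1)
step 3: (79, 5)  from 1·(63,4) + (16,1)
step 4: (142, 9)  from 1·(79,5) + (63,4)
step 5: (789, 50)  from 5·(142,9) + (79,5)
step 6: (931, 59)  from 1·(789,50) + (142,9)
step 7: (3582, 227)  from 3·(931,59) + (789,50)
…
step 9: (113835, 7214)  from 3·(36751,2329) + (3582,227)
…
step 12: (1017351, 64472)  from 1·(866765,54929) + (150586,9543)
step 13: (1884116, 119401)  from 1·(1017351,64472) + (866765,54929)
step 14: (6669699, 422675)  from 3·(1884116,119401) + (1017351,64472)
step 15: (8553815, 542076)  from 1·(6669699,422675) + (1884116,119401)
(x₁, y₁) = (8553815, 542076);  8553815² − 249·542076² = 1 ✓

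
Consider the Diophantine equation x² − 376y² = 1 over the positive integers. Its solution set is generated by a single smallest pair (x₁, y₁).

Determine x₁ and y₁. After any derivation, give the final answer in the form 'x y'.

√376 = [19; 2,1,1,3,1,…,1,2,38, …], period ℓ=16 (even) → k=15
a_0=19:  p_0=19·1+0=19,  q_0=19·0+1=1
a_1=2:  p_1=2·19+1=39,  q_1=2·1+0=2
a_2=1:  p_2=1·39+19=58,  q_2=1·2+1=3
a_3=1:  p_3=1·58+39=97,  q_3=1·3+2=5
…
a_5=1:  p_5=1·349+97=446,  q_5=1·18+5=23
a_6=2:  p_6=2·446+349=1241,  q_6=2·23+18=64
…
a_9=2:  p_9=2·12953+2928=28834,  q_9=2·668+151=1487
a_10=2:  p_10=2·28834+12953=70621,  q_10=2·1487+668=3642
a_11=1:  p_11=1·70621+28834=99455,  q_11=1·3642+1487=5129
a_12=3:  p_12=3·99455+70621=368986,  q_12=3·5129+3642=19029
a_13=1:  p_13=1·368986+99455=468441,  q_13=1·19029+5129=24158
a_14=1:  p_14=1·468441+368986=837427,  q_14=1·24158+19029=43187
a_15=2:  p_15=2·837427+468441=2143295,  q_15=2·43187+24158=110532
fundamental: x₁=2143295, y₁=110532  (since 4593713457025 − 376·12217323024 = 1)

2143295 110532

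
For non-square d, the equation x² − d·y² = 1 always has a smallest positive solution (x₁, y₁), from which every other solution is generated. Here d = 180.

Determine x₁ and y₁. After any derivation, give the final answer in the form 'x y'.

[13; 2,2,2,26] for √180; ℓ=4 ⇒ convergent index 3
i=0: a=13 ⇒ p=13, q=1
i=1: a=2 ⇒ p=27, q=2
i=2: a=2 ⇒ p=67, q=5
i=3: a=2 ⇒ p=161, q=12
→ (161, 12).  Check: 161²=25921, 180·12²=25920, difference 1.

161 12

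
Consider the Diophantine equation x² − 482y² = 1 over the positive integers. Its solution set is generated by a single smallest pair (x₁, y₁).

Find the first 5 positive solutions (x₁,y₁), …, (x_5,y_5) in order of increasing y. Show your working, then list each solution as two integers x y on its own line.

483 22
466577 21252
450712899 20529410
435388193857 19831388808
420584544552963 19157101059118

√482 → a₀=21, period (1,20,1,42); ℓ=4 even so k=3
k=0  a_k=21  p_k/q_k = 21/1
k=1  a_k=1  p_k/q_k = 22/1
k=2  a_k=20  p_k/q_k = 461/21
k=3  a_k=1  p_k/q_k = 483/22
fundamental: x₁=483, y₁=22  (since 233289 − 482·484 = 1)
k=2:  x_2 = 483·483+482·22·22 = 466577,  y_2 = 483·22+22·483 = 21252
k=3:  x_3 = 483·466577+482·22·21252 = 450712899,  y_3 = 483·21252+22·466577 = 20529410
k=4:  x_4 = 483·450712899+482·22·20529410 = 435388193857,  y_4 = 483·20529410+22·450712899 = 19831388808
k=5:  x_5 = 483·435388193857+482·22·19831388808 = 420584544552963,  y_5 = 483·19831388808+22·435388193857 = 19157101059118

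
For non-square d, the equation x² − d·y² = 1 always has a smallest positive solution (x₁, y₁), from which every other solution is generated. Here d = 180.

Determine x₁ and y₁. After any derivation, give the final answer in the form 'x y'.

161 12

√180 = [13; 2,2,2,26, …], period ℓ=4 (even) → k=3
a_0=13:  p_0=13·1+0=13,  q_0=13·0+1=1
a_1=2:  p_1=2·13+1=27,  q_1=2·1+0=2
a_2=2:  p_2=2·27+13=67,  q_2=2·2+1=5
a_3=2:  p_3=2·67+27=161,  q_3=2·5+2=12
→ (161, 12).  Check: 161²=25921, 180·12²=25920, difference 1.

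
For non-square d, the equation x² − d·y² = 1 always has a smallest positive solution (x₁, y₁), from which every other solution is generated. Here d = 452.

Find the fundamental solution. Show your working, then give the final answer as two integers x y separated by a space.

[21; 3,1,5,3,10,3,5,1,3,42] for √452; ℓ=10 ⇒ convergent index 9
k=0  a_k=21  p_k/q_k = 21/1
k=1  a_k=3  p_k/q_k = 64/3
…
k=4  a_k=3  p_k/q_k = 1552/73
k=5  a_k=10  p_k/q_k = 16009/753
k=6  a_k=3  p_k/q_k = 49579/2332
k=7  a_k=5  p_k/q_k = 263904/12413
k=8  a_k=1  p_k/q_k = 313483/14745
k=9  a_k=3  p_k/q_k = 1204353/56648
(x₁, y₁) = (1204353, 56648);  1204353² − 452·56648² = 1 ✓

1204353 56648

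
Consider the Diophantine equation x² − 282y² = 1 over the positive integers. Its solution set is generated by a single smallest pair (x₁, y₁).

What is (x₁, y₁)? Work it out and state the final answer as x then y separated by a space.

√282 = [16; 1,3,1,4,1,3,1,32, …], period ℓ=8 (even) → k=7
k=0  a_k=16  p_k/q_k = 16/1
k=1  a_k=1  p_k/q_k = 17/1
k=2  a_k=3  p_k/q_k = 67/4
k=3  a_k=1  p_k/q_k = 84/5
…
k=6  a_k=3  p_k/q_k = 1864/111
k=7  a_k=1  p_k/q_k = 2351/140
fundamental: x₁=2351, y₁=140  (since 5527201 − 282·19600 = 1)

2351 140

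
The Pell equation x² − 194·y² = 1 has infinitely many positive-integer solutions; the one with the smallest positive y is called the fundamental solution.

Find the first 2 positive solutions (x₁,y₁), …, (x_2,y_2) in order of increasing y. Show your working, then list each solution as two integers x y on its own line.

[13; 1,12,1,26] for √194; ℓ=4 ⇒ convergent index 3
i=0: a=13 ⇒ p=13, q=1
i=1: a=1 ⇒ p=14, q=1
i=2: a=12 ⇒ p=181, q=13
i=3: a=1 ⇒ p=195, q=14
fundamental: x₁=195, y₁=14  (since 38025 − 194·196 = 1)
n=2: (195,14)∘(195,14) = (195·195+194·14·14, 195·14+14·195) = (76049,5460)

195 14
76049 5460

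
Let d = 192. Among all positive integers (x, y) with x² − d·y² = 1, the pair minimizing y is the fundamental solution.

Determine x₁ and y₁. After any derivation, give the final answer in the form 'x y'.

d=192: √d = [13; 1,5,1,26] (ℓ=4, even), read p_3/q_3
step 0: (13, 1)  from 13·(1,0) + (0,1)
…
step 2: (83, 6)  from 5·(14,1) + (13,1)
step 3: (97, 7)  from 1·(83,6) + (14,1)
fundamental: x₁=97, y₁=7  (since 9409 − 192·49 = 1)

97 7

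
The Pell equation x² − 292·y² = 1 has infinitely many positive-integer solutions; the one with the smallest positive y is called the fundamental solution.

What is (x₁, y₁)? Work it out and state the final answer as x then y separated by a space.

2281249 133500

√292 → a₀=17, period (11,2,1,3,8,3,1,2,11,34); ℓ=10 even so k=9
step 0: (17, 1)  from 17·(1,0) + (0,1)
…
step 3: (581, 34)  from 1·(393,23) + (188,11)
…
step 5: (17669, 1034)  from 8·(2136,125) + (581,34)
…
step 7: (72812, 4261)  from 1·(55143,3227) + (17669,1034)
step 8: (200767, 11749)  from 2·(72812,4261) + (55143,3227)
step 9: (2281249, 133500)  from 11·(200767,11749) + (72812,4261)
→ (2281249, 133500).  Check: 2281249²=5204097000001, 292·133500²=5204097000000, difference 1.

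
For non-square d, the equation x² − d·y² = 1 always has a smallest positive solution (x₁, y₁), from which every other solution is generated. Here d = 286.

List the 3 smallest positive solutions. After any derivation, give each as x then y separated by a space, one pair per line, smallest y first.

[16; 1,10,3,3,2,3,3,10,1,32] for √286; ℓ=10 ⇒ convergent index 9
a_0=16:  p_0=16·1+0=16,  q_0=16·0+1=1
a_1=1:  p_1=1·16+1=17,  q_1=1·1+0=1
…
a_3=3:  p_3=3·186+17=575,  q_3=3·11+1=34
a_4=3:  p_4=3·575+186=1911,  q_4=3·34+11=113
…
a_7=3:  p_7=3·15102+4397=49703,  q_7=3·893+260=2939
a_8=10:  p_8=10·49703+15102=512132,  q_8=10·2939+893=30283
a_9=1:  p_9=1·512132+49703=561835,  q_9=1·30283+2939=33222
fundamental: x₁=561835, y₁=33222  (since 315658567225 − 286·1103701284 = 1)
k=2:  x_2 = 561835·561835+286·33222·33222 = 631317134449,  y_2 = 561835·33222+33222·561835 = 37330564740
k=3:  x_3 = 561835·631317134449+286·33222·37330564740 = 709392124465745995,  y_3 = 561835·37330564740+33222·631317134449 = 41947235681362578

561835 33222
631317134449 37330564740
709392124465745995 41947235681362578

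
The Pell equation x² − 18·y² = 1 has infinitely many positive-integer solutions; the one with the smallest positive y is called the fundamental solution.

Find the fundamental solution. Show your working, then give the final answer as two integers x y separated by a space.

17 4

d=18: √d = [4; 4,8] (ℓ=2, even), read p_1/q_1
a_0=4:  p_0=4·1+0=4,  q_0=4·0+1=1
a_1=4:  p_1=4·4+1=17,  q_1=4·1+0=4
→ (17, 4).  Check: 17²=289, 18·4²=288, difference 1.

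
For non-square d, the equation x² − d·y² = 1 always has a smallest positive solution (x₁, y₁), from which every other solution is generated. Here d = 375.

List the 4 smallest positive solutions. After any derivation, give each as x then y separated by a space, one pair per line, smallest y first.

√375 = [19; 2,1,2,1,5,1,2,1,2,38, …], period ℓ=10 (even) → k=9
i=0: a=19 ⇒ p=19, q=1
i=1: a=2 ⇒ p=39, q=2
…
i=4: a=1 ⇒ p=213, q=11
i=5: a=5 ⇒ p=1220, q=63
i=6: a=1 ⇒ p=1433, q=74
i=7: a=2 ⇒ p=4086, q=211
i=8: a=1 ⇒ p=5519, q=285
i=9: a=2 ⇒ p=15124, q=781
fundamental: x₁=15124, y₁=781  (since 228735376 − 375·609961 = 1)
k=2:  x_2 = 15124·15124+375·781·781 = 457470751,  y_2 = 15124·781+781·15124 = 23623688
k=3:  x_3 = 15124·457470751+375·781·23623688 = 13837575261124,  y_3 = 15124·23623688+781·457470751 = 714569313843
k=4:  x_4 = 15124·13837575261124+375·781·714569313843 = 418558976041008001,  y_4 = 15124·714569313843+781·13837575261124 = 21614292581499376

15124 781
457470751 23623688
13837575261124 714569313843
418558976041008001 21614292581499376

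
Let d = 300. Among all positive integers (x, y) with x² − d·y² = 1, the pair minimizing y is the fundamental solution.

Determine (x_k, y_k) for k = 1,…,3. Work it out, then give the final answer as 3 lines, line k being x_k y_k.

√300 = [17; 3,8,3,34, …], period ℓ=4 (even) → k=3
step 0: (17, 1)  from 17·(1,0) + (0,1)
step 1: (52, 3)  from 3·(17,1) + (1,0)
step 2: (433, 25)  from 8·(52,3) + (17,1)
step 3: (1351, 78)  from 3·(433,25) + (52,3)
(x₁, y₁) = (1351, 78);  1351² − 300·78² = 1 ✓
k=2:  x_2 = 1351·1351+300·78·78 = 3650401,  y_2 = 1351·78+78·1351 = 210756
k=3:  x_3 = 1351·3650401+300·78·210756 = 9863382151,  y_3 = 1351·210756+78·3650401 = 569462634

1351 78
3650401 210756
9863382151 569462634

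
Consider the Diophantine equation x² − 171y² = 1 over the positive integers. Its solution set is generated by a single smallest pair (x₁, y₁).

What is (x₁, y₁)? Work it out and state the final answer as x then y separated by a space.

170 13

√171 → a₀=13, period (13,26); ℓ=2 even so k=1
step 0: (13, 1)  from 13·(1,0) + (0,1)
step 1: (170, 13)  from 13·(13,1) + (1,0)
fundamental: x₁=170, y₁=13  (since 28900 − 171·169 = 1)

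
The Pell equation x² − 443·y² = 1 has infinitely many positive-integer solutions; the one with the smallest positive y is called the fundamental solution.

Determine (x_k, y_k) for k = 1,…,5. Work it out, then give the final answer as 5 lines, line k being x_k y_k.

442 21
390727 18564
345402226 16410555
305335177057 14506912056
269915951116162 12824093846949

√443 = [21; 21,42, …], period ℓ=2 (even) → k=1
k=0  a_k=21  p_k/q_k = 21/1
k=1  a_k=21  p_k/q_k = 442/21
(x₁, y₁) = (442, 21);  442² − 443·21² = 1 ✓
k=2:  x_2 = 442·442+443·21·21 = 390727,  y_2 = 442·21+21·442 = 18564
k=3:  x_3 = 442·390727+443·21·18564 = 345402226,  y_3 = 442·18564+21·390727 = 16410555
k=4:  x_4 = 442·345402226+443·21·16410555 = 305335177057,  y_4 = 442·16410555+21·345402226 = 14506912056
k=5:  x_5 = 442·305335177057+443·21·14506912056 = 269915951116162,  y_5 = 442·14506912056+21·305335177057 = 12824093846949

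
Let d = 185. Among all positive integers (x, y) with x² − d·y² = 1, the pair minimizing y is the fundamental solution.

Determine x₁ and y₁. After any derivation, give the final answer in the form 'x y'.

9249 680

d=185: √d = [13; 1,1,1,1,26] (ℓ=5, odd), read p_9/q_9
k=0  a_k=13  p_k/q_k = 13/1
k=1  a_k=1  p_k/q_k = 14/1
…
k=3  a_k=1  p_k/q_k = 41/3
k=4  a_k=1  p_k/q_k = 68/5
k=5  a_k=26  p_k/q_k = 1809/133
k=6  a_k=1  p_k/q_k = 1877/138
k=7  a_k=1  p_k/q_k = 3686/271
k=8  a_k=1  p_k/q_k = 5563/409
k=9  a_k=1  p_k/q_k = 9249/680
(x₁, y₁) = (9249, 680);  9249² − 185·680² = 1 ✓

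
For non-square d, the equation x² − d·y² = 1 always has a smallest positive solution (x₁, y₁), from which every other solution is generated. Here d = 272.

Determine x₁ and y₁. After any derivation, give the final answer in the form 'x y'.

33 2

√272 = [16; 2,32, …], period ℓ=2 (even) → k=1
a_0=16:  p_0=16·1+0=16,  q_0=16·0+1=1
a_1=2:  p_1=2·16+1=33,  q_1=2·1+0=2
fundamental: x₁=33, y₁=2  (since 1089 − 272·4 = 1)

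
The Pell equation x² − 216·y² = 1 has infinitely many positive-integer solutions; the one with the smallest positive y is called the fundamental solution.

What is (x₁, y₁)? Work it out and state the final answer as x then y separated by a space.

[14; 1,2,3,2,1,28] for √216; ℓ=6 ⇒ convergent index 5
step 0: (14, 1)  from 14·(1,0) + (0,1)
…
step 3: (147, 10)  from 3·(44,3) + (15,1)
step 4: (338, 23)  from 2·(147,10) + (44,3)
step 5: (485, 33)  from 1·(338,23) + (147,10)
fundamental: x₁=485, y₁=33  (since 235225 − 216·1089 = 1)

485 33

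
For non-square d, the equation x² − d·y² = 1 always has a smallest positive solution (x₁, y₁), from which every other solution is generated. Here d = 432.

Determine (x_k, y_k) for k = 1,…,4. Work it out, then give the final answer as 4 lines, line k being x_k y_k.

d=432: √d = [20; 1,3,1,1,1,3,1,40] (ℓ=8, even), read p_7/q_7
k=0  a_k=20  p_k/q_k = 20/1
k=1  a_k=1  p_k/q_k = 21/1
k=2  a_k=3  p_k/q_k = 83/4
k=3  a_k=1  p_k/q_k = 104/5
k=4  a_k=1  p_k/q_k = 187/9
k=5  a_k=1  p_k/q_k = 291/14
k=6  a_k=3  p_k/q_k = 1060/51
k=7  a_k=1  p_k/q_k = 1351/65
(x₁, y₁) = (1351, 65);  1351² − 432·65² = 1 ✓
(1351+65√432)^2 = 3650401 + 175630√432
(1351+65√432)^3 = 9863382151 + 474552195√432
(1351+65√432)^4 = 26650854921601 + 1282239855260√432

1351 65
3650401 175630
9863382151 474552195
26650854921601 1282239855260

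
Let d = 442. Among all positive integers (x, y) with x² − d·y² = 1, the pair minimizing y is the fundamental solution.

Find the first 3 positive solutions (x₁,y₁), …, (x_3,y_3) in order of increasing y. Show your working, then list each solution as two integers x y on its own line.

883 42
1559377 74172
2753858899 130987710

√442 → a₀=21, period (42); ℓ=1 odd so k=1
a_0=21:  p_0=21·1+0=21,  q_0=21·0+1=1
a_1=42:  p_1=42·21+1=883,  q_1=42·1+0=42
fundamental: x₁=883, y₁=42  (since 779689 − 442·1764 = 1)
(883+42√442)^2 = 1559377 + 74172√442
(883+42√442)^3 = 2753858899 + 130987710√442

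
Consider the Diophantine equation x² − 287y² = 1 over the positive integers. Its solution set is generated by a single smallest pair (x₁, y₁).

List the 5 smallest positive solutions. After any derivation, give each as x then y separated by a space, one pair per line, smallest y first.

288 17
165887 9792
95550624 5640175
55036993537 3248731008
31701212726688 1871263420433

[16; 1,15,1,32] for √287; ℓ=4 ⇒ convergent index 3
a_0=16:  p_0=16·1+0=16,  q_0=16·0+1=1
a_1=1:  p_1=1·16+1=17,  q_1=1·1+0=1
a_2=15:  p_2=15·17+16=271,  q_2=15·1+1=16
a_3=1:  p_3=1·271+17=288,  q_3=1·16+1=17
fundamental: x₁=288, y₁=17  (since 82944 − 287·289 = 1)
k=2:  x_2 = 288·288+287·17·17 = 165887,  y_2 = 288·17+17·288 = 9792
k=3:  x_3 = 288·165887+287·17·9792 = 95550624,  y_3 = 288·9792+17·165887 = 5640175
k=4:  x_4 = 288·95550624+287·17·5640175 = 55036993537,  y_4 = 288·5640175+17·95550624 = 3248731008
k=5:  x_5 = 288·55036993537+287·17·3248731008 = 31701212726688,  y_5 = 288·3248731008+17·55036993537 = 1871263420433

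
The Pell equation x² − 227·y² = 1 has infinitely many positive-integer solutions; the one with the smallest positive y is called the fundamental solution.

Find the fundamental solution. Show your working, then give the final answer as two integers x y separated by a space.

d=227: √d = [15; 15,30] (ℓ=2, even), read p_1/q_1
i=0: a=15 ⇒ p=15, q=1
i=1: a=15 ⇒ p=226, q=15
fundamental: x₁=226, y₁=15  (since 51076 − 227·225 = 1)

226 15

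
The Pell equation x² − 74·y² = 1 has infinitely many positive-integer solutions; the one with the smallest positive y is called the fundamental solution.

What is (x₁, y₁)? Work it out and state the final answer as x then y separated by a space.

3699 430

√74 → a₀=8, period (1,1,1,1,16); ℓ=5 odd so k=9
step 0: (8, 1)  from 8·(1,0) + (0,1)
step 1: (9, 1)  from 1·(8,1) + (1,0)
step 2: (17, 2)  from 1·(9,1) + (8,1)
…
step 4: (43, 5)  from 1·(26,3) + (17,2)
step 5: (714, 83)  from 16·(43,5) + (26,3)
step 6: (757, 88)  from 1·(714,83) + (43,5)
…
step 8: (2228, 259)  from 1·(1471,171) + (757,88)
step 9: (3699, 430)  from 1·(2228,259) + (1471,171)
fundamental: x₁=3699, y₁=430  (since 13682601 − 74·184900 = 1)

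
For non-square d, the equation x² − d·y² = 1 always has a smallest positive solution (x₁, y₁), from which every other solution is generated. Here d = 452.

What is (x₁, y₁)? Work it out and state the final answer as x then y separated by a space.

√452 → a₀=21, period (3,1,5,3,10,3,5,1,3,42); ℓ=10 even so k=9
a_0=21:  p_0=21·1+0=21,  q_0=21·0+1=1
a_1=3:  p_1=3·21+1=64,  q_1=3·1+0=3
a_2=1:  p_2=1·64+21=85,  q_2=1·3+1=4
…
a_4=3:  p_4=3·489+85=1552,  q_4=3·23+4=73
a_5=10:  p_5=10·1552+489=16009,  q_5=10·73+23=753
a_6=3:  p_6=3·16009+1552=49579,  q_6=3·753+73=2332
a_7=5:  p_7=5·49579+16009=263904,  q_7=5·2332+753=12413
a_8=1:  p_8=1·263904+49579=313483,  q_8=1·12413+2332=14745
a_9=3:  p_9=3·313483+263904=1204353,  q_9=3·14745+12413=56648
(x₁, y₁) = (1204353, 56648);  1204353² − 452·56648² = 1 ✓

1204353 56648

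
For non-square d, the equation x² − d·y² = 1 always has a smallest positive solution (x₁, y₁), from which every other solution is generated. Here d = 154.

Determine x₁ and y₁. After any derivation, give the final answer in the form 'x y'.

21295 1716

√154 → a₀=12, period (2,2,3,1,2,1,3,2,2,24); ℓ=10 even so k=9
i=0: a=12 ⇒ p=12, q=1
i=1: a=2 ⇒ p=25, q=2
i=2: a=2 ⇒ p=62, q=5
i=3: a=3 ⇒ p=211, q=17
i=4: a=1 ⇒ p=273, q=22
…
i=6: a=1 ⇒ p=1030, q=83
i=7: a=3 ⇒ p=3847, q=310
i=8: a=2 ⇒ p=8724, q=703
i=9: a=2 ⇒ p=21295, q=1716
fundamental: x₁=21295, y₁=1716  (since 453477025 − 154·2944656 = 1)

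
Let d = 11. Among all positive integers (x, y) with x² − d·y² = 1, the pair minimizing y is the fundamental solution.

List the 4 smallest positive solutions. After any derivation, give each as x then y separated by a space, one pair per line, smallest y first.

10 3
199 60
3970 1197
79201 23880

√11 = [3; 3,6, …], period ℓ=2 (even) → k=1
step 0: (3, 1)  from 3·(1,0) + (0,1)
step 1: (10, 3)  from 3·(3,1) + (1,0)
(x₁, y₁) = (10, 3);  10² − 11·3² = 1 ✓
(10+3√11)^2 = 199 + 60√11
(10+3√11)^3 = 3970 + 1197√11
(10+3√11)^4 = 79201 + 23880√11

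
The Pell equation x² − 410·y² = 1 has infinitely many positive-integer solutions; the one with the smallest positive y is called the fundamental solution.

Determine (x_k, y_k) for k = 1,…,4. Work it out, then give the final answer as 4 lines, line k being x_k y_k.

81 4
13121 648
2125521 104972
344321281 17004816

√410 = [20; 4,40, …], period ℓ=2 (even) → k=1
k=0  a_k=20  p_k/q_k = 20/1
k=1  a_k=4  p_k/q_k = 81/4
→ (81, 4).  Check: 81²=6561, 410·4²=6560, difference 1.
(x_2, y_2) = (81·81 + 410·4·4, 81·4 + 4·81) = (13121, 648)
(x_3, y_3) = (81·13121 + 410·4·648, 81·648 + 4·13121) = (2125521, 104972)
(x_4, y_4) = (81·2125521 + 410·4·104972, 81·104972 + 4·2125521) = (344321281, 17004816)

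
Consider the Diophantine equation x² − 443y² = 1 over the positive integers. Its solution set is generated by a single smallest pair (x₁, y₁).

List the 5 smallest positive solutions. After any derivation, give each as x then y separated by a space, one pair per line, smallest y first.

√443 = [21; 21,42, …], period ℓ=2 (even) → k=1
a_0=21:  p_0=21·1+0=21,  q_0=21·0+1=1
a_1=21:  p_1=21·21+1=442,  q_1=21·1+0=21
→ (442, 21).  Check: 442²=195364, 443·21²=195363, difference 1.
k=2:  x_2 = 442·442+443·21·21 = 390727,  y_2 = 442·21+21·442 = 18564
k=3:  x_3 = 442·390727+443·21·18564 = 345402226,  y_3 = 442·18564+21·390727 = 16410555
k=4:  x_4 = 442·345402226+443·21·16410555 = 305335177057,  y_4 = 442·16410555+21·345402226 = 14506912056
k=5:  x_5 = 442·305335177057+443·21·14506912056 = 269915951116162,  y_5 = 442·14506912056+21·305335177057 = 12824093846949

442 21
390727 18564
345402226 16410555
305335177057 14506912056
269915951116162 12824093846949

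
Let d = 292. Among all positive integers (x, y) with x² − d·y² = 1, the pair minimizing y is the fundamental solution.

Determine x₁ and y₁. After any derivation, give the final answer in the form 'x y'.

d=292: √d = [17; 11,2,1,3,8,3,1,2,11,34] (ℓ=10, even), read p_9/q_9
i=0: a=17 ⇒ p=17, q=1
…
i=2: a=2 ⇒ p=393, q=23
i=3: a=1 ⇒ p=581, q=34
…
i=6: a=3 ⇒ p=55143, q=3227
i=7: a=1 ⇒ p=72812, q=4261
i=8: a=2 ⇒ p=200767, q=11749
i=9: a=11 ⇒ p=2281249, q=133500
→ (2281249, 133500).  Check: 2281249²=5204097000001, 292·133500²=5204097000000, difference 1.

2281249 133500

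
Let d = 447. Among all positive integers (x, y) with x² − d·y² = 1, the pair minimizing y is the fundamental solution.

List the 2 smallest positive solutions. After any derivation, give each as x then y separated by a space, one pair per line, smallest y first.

148 7
43807 2072

d=447: √d = [21; 7,42] (ℓ=2, even), read p_1/q_1
i=0: a=21 ⇒ p=21, q=1
i=1: a=7 ⇒ p=148, q=7
→ (148, 7).  Check: 148²=21904, 447·7²=21903, difference 1.
n=2: (148,7)∘(148,7) = (148·148+447·7·7, 148·7+7·148) = (43807,2072)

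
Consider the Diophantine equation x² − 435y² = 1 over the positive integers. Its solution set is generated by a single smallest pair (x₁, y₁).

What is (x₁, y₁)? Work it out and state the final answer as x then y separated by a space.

146 7

√435 = [20; 1,5,1,40, …], period ℓ=4 (even) → k=3
step 0: (20, 1)  from 20·(1,0) + (0,1)
step 1: (21, 1)  from 1·(20,1) + (1,0)
step 2: (125, 6)  from 5·(21,1) + (20,1)
step 3: (146, 7)  from 1·(125,6) + (21,1)
(x₁, y₁) = (146, 7);  146² − 435·7² = 1 ✓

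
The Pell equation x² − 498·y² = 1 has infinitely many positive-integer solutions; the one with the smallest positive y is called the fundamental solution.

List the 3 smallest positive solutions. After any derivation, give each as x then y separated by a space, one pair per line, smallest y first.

179777 8056
64639539457 2896567024
23241404969742401 1041472259739240

d=498: √d = [22; 3,6,22,6,3,44] (ℓ=6, even), read p_5/q_5
i=0: a=22 ⇒ p=22, q=1
i=1: a=3 ⇒ p=67, q=3
i=2: a=6 ⇒ p=424, q=19
i=3: a=22 ⇒ p=9395, q=421
i=4: a=6 ⇒ p=56794, q=2545
i=5: a=3 ⇒ p=179777, q=8056
→ (179777, 8056).  Check: 179777²=32319769729, 498·8056²=32319769728, difference 1.
(179777+8056√498)^2 = 64639539457 + 2896567024√498
(179777+8056√498)^3 = 23241404969742401 + 1041472259739240√498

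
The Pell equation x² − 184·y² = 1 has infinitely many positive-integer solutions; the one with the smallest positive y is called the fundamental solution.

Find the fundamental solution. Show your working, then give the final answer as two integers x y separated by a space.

√184 → a₀=13, period (1,1,3,2,1,2,1,2,3,1,1,26); ℓ=12 even so k=11
i=0: a=13 ⇒ p=13, q=1
i=1: a=1 ⇒ p=14, q=1
i=2: a=1 ⇒ p=27, q=2
i=3: a=3 ⇒ p=95, q=7
i=4: a=2 ⇒ p=217, q=16
…
i=6: a=2 ⇒ p=841, q=62
i=7: a=1 ⇒ p=1153, q=85
i=8: a=2 ⇒ p=3147, q=232
i=9: a=3 ⇒ p=10594, q=781
i=10: a=1 ⇒ p=13741, q=1013
i=11: a=1 ⇒ p=24335, q=1794
fundamental: x₁=24335, y₁=1794  (since 592192225 − 184·3218436 = 1)

24335 1794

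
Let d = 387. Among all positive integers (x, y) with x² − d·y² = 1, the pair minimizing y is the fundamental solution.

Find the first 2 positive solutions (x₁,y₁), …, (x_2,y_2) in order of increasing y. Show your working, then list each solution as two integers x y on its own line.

3482 177
24248647 1232628

√387 → a₀=19, period (1,2,19,2,1,38); ℓ=6 even so k=5
step 0: (19, 1)  from 19·(1,0) + (0,1)
step 1: (20, 1)  from 1·(19,1) + (1,0)
…
step 3: (1141, 58)  from 19·(59,3) + (20,1)
step 4: (2341, 119)  from 2·(1141,58) + (59,3)
step 5: (3482, 177)  from 1·(2341,119) + (1141,58)
(x₁, y₁) = (3482, 177);  3482² − 387·177² = 1 ✓
n=2: (3482,177)∘(3482,177) = (3482·3482+387·177·177, 3482·177+177·3482) = (24248647,1232628)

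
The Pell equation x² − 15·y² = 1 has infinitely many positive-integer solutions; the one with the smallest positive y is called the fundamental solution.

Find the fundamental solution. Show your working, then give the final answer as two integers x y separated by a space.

[3; 1,6] for √15; ℓ=2 ⇒ convergent index 1
step 0: (3, 1)  from 3·(1,0) + (0,1)
step 1: (4, 1)  from 1·(3,1) + (1,0)
→ (4, 1).  Check: 4²=16, 15·1²=15, difference 1.

4 1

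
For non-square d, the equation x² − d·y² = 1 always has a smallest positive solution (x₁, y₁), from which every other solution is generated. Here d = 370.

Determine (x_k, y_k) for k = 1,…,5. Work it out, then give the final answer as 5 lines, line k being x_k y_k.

√370 → a₀=19, period (4,4,38); ℓ=3 odd so k=5
k=0  a_k=19  p_k/q_k = 19/1
k=1  a_k=4  p_k/q_k = 77/4
k=2  a_k=4  p_k/q_k = 327/17
k=3  a_k=38  p_k/q_k = 12503/650
k=4  a_k=4  p_k/q_k = 50339/2617
k=5  a_k=4  p_k/q_k = 213859/11118
→ (213859, 11118).  Check: 213859²=45735671881, 370·11118²=45735671880, difference 1.
(213859+11118√370)^2 = 91471343761 + 4755368724√370
(213859+11118√370)^3 = 39123940210553539 + 2033956799880714√370
(213859+11118√370)^4 = 16734013458886067250241 + 869959934526623861928√370
(213859+11118√370)^5 = 7157438768568706971928026499 + 372097523273824548176239590√370

213859 11118
91471343761 4755368724
39123940210553539 2033956799880714
16734013458886067250241 869959934526623861928
7157438768568706971928026499 372097523273824548176239590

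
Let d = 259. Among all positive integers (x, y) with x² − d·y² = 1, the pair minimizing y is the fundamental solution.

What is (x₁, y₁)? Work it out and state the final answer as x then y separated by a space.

847225 52644

√259 → a₀=16, period (10,1,2,3,4,3,2,1,10,32); ℓ=10 even so k=9
a_0=16:  p_0=16·1+0=16,  q_0=16·0+1=1
a_1=10:  p_1=10·16+1=161,  q_1=10·1+0=10
a_2=1:  p_2=1·161+16=177,  q_2=1·10+1=11
a_3=2:  p_3=2·177+161=515,  q_3=2·11+10=32
…
a_7=2:  p_7=2·23931+7403=55265,  q_7=2·1487+460=3434
a_8=1:  p_8=1·55265+23931=79196,  q_8=1·3434+1487=4921
a_9=10:  p_9=10·79196+55265=847225,  q_9=10·4921+3434=52644
fundamental: x₁=847225, y₁=52644  (since 717790200625 − 259·2771390736 = 1)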